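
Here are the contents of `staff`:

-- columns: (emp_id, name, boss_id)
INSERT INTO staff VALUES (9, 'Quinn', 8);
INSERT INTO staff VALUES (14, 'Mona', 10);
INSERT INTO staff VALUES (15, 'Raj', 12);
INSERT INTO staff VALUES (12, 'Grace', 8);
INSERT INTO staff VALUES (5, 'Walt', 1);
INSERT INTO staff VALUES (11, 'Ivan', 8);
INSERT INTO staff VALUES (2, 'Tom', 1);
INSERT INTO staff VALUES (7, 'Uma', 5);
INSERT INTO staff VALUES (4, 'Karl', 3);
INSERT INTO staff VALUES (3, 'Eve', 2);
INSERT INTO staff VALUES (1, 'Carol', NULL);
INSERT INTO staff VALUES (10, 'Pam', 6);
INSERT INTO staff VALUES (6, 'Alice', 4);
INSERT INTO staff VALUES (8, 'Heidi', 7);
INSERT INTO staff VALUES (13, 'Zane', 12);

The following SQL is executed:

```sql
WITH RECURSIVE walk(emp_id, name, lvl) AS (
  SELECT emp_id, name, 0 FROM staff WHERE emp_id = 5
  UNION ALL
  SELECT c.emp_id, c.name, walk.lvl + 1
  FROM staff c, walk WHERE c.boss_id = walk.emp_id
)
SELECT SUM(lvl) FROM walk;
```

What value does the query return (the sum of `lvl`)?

Base: emp_id=5 (Walt) at lvl 0.
Iteration 1: rows with boss_id in {5} -> Uma (id 7, lvl 1).
Iteration 2: rows with boss_id in {7} -> Heidi (id 8, lvl 2).
Iteration 3: rows with boss_id in {8} -> Quinn (id 9, lvl 3), Ivan (id 11, lvl 3), Grace (id 12, lvl 3).
Iteration 4: rows with boss_id in {9,11,12} -> Zane (id 13, lvl 4), Raj (id 15, lvl 4).
Iteration 5: no rows with boss_id in {13,15}; recursion stops.
SUM(lvl) = 0 + 1 + 2 + 3 + 3 + 3 + 4 + 4 = 20.

20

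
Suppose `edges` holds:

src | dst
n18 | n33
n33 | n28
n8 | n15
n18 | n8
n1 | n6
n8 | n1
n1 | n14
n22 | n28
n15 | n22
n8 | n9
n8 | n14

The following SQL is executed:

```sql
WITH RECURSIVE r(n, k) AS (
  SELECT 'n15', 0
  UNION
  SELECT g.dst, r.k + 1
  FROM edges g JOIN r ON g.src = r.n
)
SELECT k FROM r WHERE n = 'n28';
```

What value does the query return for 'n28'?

2

Base: (n15, k=0).
Iteration 1: edges from {n15} -> (n22, k=1).
Iteration 2: edges from {n22} -> (n28, k=2).
Iteration 3: no outgoing edges from {n28}; recursion stops.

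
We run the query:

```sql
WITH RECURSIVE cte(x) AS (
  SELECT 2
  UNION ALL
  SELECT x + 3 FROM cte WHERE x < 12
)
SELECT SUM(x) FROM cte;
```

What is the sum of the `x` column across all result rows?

Base: x=2.
Iteration 1: 2 < 12 holds -> x = 2 + 3 = 5.
Iteration 2: 5 < 12 holds -> x = 5 + 3 = 8.
Iteration 3: 8 < 12 holds -> x = 8 + 3 = 11.
Iteration 4: 11 < 12 holds -> x = 11 + 3 = 14.
Iteration 5: 14 < 12 fails; recursion stops.
SUM(x) = 2 + 5 + 8 + 11 + 14 = 40.

40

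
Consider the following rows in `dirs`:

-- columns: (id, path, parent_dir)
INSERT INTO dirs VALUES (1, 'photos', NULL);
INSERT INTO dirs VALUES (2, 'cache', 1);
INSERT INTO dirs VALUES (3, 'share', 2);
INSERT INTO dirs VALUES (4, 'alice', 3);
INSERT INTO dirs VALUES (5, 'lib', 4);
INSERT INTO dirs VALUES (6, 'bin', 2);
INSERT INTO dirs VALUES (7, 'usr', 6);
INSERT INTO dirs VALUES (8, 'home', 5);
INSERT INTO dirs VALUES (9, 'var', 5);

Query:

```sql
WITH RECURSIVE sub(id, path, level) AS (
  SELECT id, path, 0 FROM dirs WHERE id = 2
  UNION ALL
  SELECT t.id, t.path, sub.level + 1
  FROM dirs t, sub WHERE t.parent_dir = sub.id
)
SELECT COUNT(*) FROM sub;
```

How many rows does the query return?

Base: id=2 (cache) at level 0.
Iteration 1: rows with parent_dir in {2} -> share (id 3, level 1), bin (id 6, level 1).
Iteration 2: rows with parent_dir in {3,6} -> alice (id 4, level 2), usr (id 7, level 2).
Iteration 3: rows with parent_dir in {4,7} -> lib (id 5, level 3).
Iteration 4: rows with parent_dir in {5} -> home (id 8, level 4), var (id 9, level 4).
Iteration 5: no rows with parent_dir in {8,9}; recursion stops.
Total rows emitted: 8.

8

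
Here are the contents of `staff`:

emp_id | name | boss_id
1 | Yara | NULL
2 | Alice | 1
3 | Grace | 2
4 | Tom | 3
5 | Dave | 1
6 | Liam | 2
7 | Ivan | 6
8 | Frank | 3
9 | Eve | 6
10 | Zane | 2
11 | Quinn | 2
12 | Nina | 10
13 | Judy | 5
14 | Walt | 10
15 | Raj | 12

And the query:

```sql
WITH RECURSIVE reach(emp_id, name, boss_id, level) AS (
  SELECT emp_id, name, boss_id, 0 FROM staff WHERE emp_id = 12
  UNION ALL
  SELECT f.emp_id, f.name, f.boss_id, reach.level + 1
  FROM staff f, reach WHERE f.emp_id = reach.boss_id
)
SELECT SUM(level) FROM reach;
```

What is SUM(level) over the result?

6

Base: emp_id=12 (Nina), boss_id=10, level 0.
Iteration 1: join on emp_id=10 -> Zane (id 10, boss_id=2, level 1).
Iteration 2: join on emp_id=2 -> Alice (id 2, boss_id=1, level 2).
Iteration 3: join on emp_id=1 -> Yara (id 1, boss_id=NULL, level 3).
Iteration 4: boss_id is NULL; no match; recursion stops.
SUM(level) = 0 + 1 + 2 + 3 = 6.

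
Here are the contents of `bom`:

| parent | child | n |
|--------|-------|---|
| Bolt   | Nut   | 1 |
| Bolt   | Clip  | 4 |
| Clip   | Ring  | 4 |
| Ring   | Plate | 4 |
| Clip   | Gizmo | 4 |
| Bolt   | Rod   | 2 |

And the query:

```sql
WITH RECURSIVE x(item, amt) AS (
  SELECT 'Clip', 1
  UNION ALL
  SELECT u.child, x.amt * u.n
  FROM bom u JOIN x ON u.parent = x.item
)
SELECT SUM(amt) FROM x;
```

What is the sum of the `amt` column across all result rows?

Base: (Clip, amt=1).
Iteration 1: components of {Clip} -> Gizmo = 1*4 = 4, Ring = 1*4 = 4.
Iteration 2: components of {Gizmo,Ring} -> Plate = 4*4 = 16.
Iteration 3: no further components; recursion stops.
SUM(amt) = 1 + 4 + 4 + 16 = 25.

25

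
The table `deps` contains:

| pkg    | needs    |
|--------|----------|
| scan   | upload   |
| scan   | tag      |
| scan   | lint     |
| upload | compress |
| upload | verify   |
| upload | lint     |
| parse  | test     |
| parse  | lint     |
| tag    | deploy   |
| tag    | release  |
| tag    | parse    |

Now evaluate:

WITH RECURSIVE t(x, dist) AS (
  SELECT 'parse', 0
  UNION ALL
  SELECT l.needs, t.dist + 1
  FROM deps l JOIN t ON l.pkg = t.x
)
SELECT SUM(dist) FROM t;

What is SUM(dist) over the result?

Base: (parse, dist=0).
Iteration 1: edges from {parse} -> (lint, dist=1), (test, dist=1).
Iteration 2: no outgoing edges from {lint,test}; recursion stops.
SUM(dist) = 0 + 1 + 1 = 2.

2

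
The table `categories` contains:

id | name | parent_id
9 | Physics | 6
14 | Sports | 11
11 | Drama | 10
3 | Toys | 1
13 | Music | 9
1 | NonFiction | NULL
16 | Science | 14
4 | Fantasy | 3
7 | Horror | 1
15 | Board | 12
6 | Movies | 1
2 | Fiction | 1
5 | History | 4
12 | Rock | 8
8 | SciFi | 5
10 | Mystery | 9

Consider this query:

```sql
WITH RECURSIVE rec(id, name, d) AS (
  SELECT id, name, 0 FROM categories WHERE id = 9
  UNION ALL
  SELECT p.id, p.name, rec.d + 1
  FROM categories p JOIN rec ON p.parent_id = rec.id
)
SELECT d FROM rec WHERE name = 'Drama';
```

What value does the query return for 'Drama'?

Base: id=9 (Physics) at d 0.
Iteration 1: rows with parent_id in {9} -> Mystery (id 10, d 1), Music (id 13, d 1).
Iteration 2: rows with parent_id in {10,13} -> Drama (id 11, d 2).
Iteration 3: rows with parent_id in {11} -> Sports (id 14, d 3).
Iteration 4: rows with parent_id in {14} -> Science (id 16, d 4).
Iteration 5: no rows with parent_id in {16}; recursion stops.

2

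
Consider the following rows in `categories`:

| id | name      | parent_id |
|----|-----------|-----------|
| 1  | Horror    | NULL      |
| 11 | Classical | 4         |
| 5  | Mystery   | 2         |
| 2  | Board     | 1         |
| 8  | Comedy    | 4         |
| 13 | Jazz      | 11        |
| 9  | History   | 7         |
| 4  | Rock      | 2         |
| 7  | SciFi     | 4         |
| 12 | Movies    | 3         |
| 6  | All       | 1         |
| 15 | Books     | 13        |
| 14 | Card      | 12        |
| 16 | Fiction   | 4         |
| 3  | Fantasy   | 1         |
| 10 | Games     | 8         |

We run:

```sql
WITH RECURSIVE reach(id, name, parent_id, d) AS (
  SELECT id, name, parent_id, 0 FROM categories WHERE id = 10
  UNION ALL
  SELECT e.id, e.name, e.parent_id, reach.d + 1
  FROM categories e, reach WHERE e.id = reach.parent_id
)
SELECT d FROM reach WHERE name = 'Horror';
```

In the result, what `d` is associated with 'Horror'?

Base: id=10 (Games), parent_id=8, d 0.
Iteration 1: join on id=8 -> Comedy (id 8, parent_id=4, d 1).
Iteration 2: join on id=4 -> Rock (id 4, parent_id=2, d 2).
Iteration 3: join on id=2 -> Board (id 2, parent_id=1, d 3).
Iteration 4: join on id=1 -> Horror (id 1, parent_id=NULL, d 4).
Iteration 5: parent_id is NULL; no match; recursion stops.

4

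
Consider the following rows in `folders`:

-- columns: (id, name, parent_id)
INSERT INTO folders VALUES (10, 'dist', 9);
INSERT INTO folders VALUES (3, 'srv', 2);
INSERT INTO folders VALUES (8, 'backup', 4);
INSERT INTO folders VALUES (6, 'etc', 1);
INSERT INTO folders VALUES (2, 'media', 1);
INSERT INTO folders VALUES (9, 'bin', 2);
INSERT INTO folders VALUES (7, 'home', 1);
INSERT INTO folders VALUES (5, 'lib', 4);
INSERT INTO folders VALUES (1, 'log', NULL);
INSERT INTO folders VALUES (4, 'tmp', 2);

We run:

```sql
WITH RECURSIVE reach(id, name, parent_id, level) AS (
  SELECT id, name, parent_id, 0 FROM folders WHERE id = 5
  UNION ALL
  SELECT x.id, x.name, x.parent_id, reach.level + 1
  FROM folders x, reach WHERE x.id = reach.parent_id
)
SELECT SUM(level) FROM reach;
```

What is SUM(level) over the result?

6

Base: id=5 (lib), parent_id=4, level 0.
Iteration 1: join on id=4 -> tmp (id 4, parent_id=2, level 1).
Iteration 2: join on id=2 -> media (id 2, parent_id=1, level 2).
Iteration 3: join on id=1 -> log (id 1, parent_id=NULL, level 3).
Iteration 4: parent_id is NULL; no match; recursion stops.
SUM(level) = 0 + 1 + 2 + 3 = 6.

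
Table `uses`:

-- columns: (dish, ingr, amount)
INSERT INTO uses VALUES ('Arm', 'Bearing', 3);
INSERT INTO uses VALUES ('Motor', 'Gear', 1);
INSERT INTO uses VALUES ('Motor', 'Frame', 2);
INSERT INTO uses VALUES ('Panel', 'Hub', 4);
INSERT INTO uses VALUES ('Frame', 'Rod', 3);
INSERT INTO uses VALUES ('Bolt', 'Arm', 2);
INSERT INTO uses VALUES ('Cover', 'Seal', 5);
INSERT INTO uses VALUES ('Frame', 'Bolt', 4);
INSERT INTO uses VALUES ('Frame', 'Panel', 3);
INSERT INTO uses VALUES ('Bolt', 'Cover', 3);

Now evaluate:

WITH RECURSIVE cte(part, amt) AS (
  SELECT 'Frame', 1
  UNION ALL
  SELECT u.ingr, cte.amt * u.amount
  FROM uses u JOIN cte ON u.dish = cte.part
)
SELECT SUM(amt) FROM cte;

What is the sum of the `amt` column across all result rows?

127

Base: (Frame, amt=1).
Iteration 1: components of {Frame} -> Bolt = 1*4 = 4, Panel = 1*3 = 3, Rod = 1*3 = 3.
Iteration 2: components of {Bolt,Panel,Rod} -> Arm = 4*2 = 8, Cover = 4*3 = 12, Hub = 3*4 = 12.
Iteration 3: components of {Arm,Cover,Hub} -> Bearing = 8*3 = 24, Seal = 12*5 = 60.
Iteration 4: no further components; recursion stops.
SUM(amt) = 1 + 3 + 3 + 4 + 12 + 12 + 8 + 60 + 24 = 127.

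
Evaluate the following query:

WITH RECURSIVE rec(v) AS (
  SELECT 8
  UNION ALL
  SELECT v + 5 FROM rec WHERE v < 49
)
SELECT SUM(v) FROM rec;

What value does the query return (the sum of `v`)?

Base: v=8.
Iteration 1: 8 < 49 holds -> v = 8 + 5 = 13.
Iteration 2: 13 < 49 holds -> v = 13 + 5 = 18.
Iteration 3: 18 < 49 holds -> v = 18 + 5 = 23.
Iteration 4: 23 < 49 holds -> v = 23 + 5 = 28.
Iteration 5: 28 < 49 holds -> v = 28 + 5 = 33.
Iteration 6: 33 < 49 holds -> v = 33 + 5 = 38.
Iteration 7: 38 < 49 holds -> v = 38 + 5 = 43.
Iteration 8: 43 < 49 holds -> v = 43 + 5 = 48.
Iteration 9: 48 < 49 holds -> v = 48 + 5 = 53.
Iteration 10: 53 < 49 fails; recursion stops.
SUM(v) = 8 + 13 + 18 + 23 + 28 + 33 + 38 + 43 + 48 + 53 = 305.

305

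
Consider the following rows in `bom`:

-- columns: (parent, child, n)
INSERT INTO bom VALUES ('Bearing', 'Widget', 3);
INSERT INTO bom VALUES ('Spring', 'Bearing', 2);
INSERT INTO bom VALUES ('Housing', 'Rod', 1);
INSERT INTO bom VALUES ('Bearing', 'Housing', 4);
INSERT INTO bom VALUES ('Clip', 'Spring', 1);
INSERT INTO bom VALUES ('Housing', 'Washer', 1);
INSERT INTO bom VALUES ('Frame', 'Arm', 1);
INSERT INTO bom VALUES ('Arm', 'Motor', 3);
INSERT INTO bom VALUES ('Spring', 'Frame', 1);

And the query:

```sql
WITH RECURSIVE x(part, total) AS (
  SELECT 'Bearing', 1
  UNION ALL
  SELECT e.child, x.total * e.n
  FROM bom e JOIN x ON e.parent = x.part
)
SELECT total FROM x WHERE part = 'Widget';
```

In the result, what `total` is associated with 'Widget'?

Base: (Bearing, total=1).
Iteration 1: components of {Bearing} -> Housing = 1*4 = 4, Widget = 1*3 = 3.
Iteration 2: components of {Housing,Widget} -> Rod = 4*1 = 4, Washer = 4*1 = 4.
Iteration 3: no further components; recursion stops.

3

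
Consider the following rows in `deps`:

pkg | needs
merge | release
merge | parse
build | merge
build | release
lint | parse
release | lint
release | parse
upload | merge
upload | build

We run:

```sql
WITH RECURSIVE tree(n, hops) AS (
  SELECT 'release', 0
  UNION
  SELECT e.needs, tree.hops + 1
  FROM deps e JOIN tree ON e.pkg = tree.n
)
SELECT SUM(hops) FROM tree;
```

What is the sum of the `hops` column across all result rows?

Base: (release, hops=0).
Iteration 1: edges from {release} -> (lint, hops=1), (parse, hops=1).
Iteration 2: edges from {lint,parse} -> (parse, hops=2).
Iteration 3: no outgoing edges from {parse}; recursion stops.
SUM(hops) = 0 + 1 + 1 + 2 = 4.

4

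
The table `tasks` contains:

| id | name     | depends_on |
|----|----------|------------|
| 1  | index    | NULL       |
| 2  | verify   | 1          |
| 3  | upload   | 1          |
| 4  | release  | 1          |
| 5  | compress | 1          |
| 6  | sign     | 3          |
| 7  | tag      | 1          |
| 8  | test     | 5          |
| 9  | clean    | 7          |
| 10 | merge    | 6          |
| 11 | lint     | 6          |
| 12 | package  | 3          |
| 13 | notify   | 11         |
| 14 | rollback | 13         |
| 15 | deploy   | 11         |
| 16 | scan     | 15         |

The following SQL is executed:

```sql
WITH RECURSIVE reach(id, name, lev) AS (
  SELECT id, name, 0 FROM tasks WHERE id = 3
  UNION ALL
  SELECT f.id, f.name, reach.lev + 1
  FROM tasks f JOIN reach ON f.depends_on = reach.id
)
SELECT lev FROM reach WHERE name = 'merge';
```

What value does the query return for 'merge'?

2

Base: id=3 (upload) at lev 0.
Iteration 1: rows with depends_on in {3} -> sign (id 6, lev 1), package (id 12, lev 1).
Iteration 2: rows with depends_on in {6,12} -> merge (id 10, lev 2), lint (id 11, lev 2).
Iteration 3: rows with depends_on in {10,11} -> notify (id 13, lev 3), deploy (id 15, lev 3).
Iteration 4: rows with depends_on in {13,15} -> rollback (id 14, lev 4), scan (id 16, lev 4).
Iteration 5: no rows with depends_on in {14,16}; recursion stops.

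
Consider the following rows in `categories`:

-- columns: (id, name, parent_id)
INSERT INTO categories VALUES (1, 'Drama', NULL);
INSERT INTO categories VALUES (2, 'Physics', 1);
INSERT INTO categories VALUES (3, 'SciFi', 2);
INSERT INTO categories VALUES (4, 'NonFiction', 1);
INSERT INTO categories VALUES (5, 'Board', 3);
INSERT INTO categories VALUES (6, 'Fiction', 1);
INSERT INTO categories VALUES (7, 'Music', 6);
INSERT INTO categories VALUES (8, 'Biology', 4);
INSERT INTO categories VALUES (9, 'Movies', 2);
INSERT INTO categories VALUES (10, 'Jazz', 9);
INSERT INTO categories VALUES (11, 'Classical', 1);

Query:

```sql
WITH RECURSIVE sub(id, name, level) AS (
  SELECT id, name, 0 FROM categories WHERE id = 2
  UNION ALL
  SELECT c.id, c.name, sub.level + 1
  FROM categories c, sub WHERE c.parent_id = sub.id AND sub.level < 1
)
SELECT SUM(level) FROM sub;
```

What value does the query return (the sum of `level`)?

Base: id=2 (Physics) at level 0.
Iteration 1: rows with parent_id in {2} -> SciFi (id 3, level 1), Movies (id 9, level 1).
Iteration 2: level < 1 fails for all current rows; recursion stops.
SUM(level) = 0 + 1 + 1 = 2.

2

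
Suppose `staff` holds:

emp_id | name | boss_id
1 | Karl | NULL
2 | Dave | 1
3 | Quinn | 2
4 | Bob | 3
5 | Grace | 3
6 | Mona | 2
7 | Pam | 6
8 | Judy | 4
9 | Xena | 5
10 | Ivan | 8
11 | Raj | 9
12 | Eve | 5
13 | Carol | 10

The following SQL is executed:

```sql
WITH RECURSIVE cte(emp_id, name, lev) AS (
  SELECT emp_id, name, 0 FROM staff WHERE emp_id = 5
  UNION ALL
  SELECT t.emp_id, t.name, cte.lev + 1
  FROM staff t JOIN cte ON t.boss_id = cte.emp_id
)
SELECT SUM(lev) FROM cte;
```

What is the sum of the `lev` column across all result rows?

4

Base: emp_id=5 (Grace) at lev 0.
Iteration 1: rows with boss_id in {5} -> Xena (id 9, lev 1), Eve (id 12, lev 1).
Iteration 2: rows with boss_id in {9,12} -> Raj (id 11, lev 2).
Iteration 3: no rows with boss_id in {11}; recursion stops.
SUM(lev) = 0 + 1 + 1 + 2 = 4.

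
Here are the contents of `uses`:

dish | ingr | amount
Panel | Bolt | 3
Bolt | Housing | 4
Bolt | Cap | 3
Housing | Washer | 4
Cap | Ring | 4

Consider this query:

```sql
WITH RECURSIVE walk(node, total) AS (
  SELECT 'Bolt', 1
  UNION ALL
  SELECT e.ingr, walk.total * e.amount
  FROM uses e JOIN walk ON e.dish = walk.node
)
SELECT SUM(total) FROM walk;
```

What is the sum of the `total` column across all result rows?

36

Base: (Bolt, total=1).
Iteration 1: components of {Bolt} -> Cap = 1*3 = 3, Housing = 1*4 = 4.
Iteration 2: components of {Cap,Housing} -> Ring = 3*4 = 12, Washer = 4*4 = 16.
Iteration 3: no further components; recursion stops.
SUM(total) = 1 + 4 + 3 + 16 + 12 = 36.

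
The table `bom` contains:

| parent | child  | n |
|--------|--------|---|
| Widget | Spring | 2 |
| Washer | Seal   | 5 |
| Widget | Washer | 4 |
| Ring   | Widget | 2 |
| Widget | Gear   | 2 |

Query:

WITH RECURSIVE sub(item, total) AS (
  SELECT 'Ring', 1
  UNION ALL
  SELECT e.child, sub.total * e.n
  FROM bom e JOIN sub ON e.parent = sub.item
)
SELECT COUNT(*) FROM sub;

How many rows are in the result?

Base: (Ring, total=1).
Iteration 1: components of {Ring} -> Widget = 1*2 = 2.
Iteration 2: components of {Widget} -> Gear = 2*2 = 4, Spring = 2*2 = 4, Washer = 2*4 = 8.
Iteration 3: components of {Gear,Spring,Washer} -> Seal = 8*5 = 40.
Iteration 4: no further components; recursion stops.
Total rows emitted: 6.

6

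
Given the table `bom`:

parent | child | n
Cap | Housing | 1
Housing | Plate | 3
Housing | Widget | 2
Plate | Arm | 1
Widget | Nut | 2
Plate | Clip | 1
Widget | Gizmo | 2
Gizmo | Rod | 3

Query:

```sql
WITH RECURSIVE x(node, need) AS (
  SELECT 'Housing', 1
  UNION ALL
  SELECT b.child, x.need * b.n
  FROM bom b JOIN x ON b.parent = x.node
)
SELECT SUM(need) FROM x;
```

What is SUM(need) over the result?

32

Base: (Housing, need=1).
Iteration 1: components of {Housing} -> Plate = 1*3 = 3, Widget = 1*2 = 2.
Iteration 2: components of {Plate,Widget} -> Arm = 3*1 = 3, Clip = 3*1 = 3, Gizmo = 2*2 = 4, Nut = 2*2 = 4.
Iteration 3: components of {Arm,Clip,Gizmo,Nut} -> Rod = 4*3 = 12.
Iteration 4: no further components; recursion stops.
SUM(need) = 1 + 3 + 2 + 3 + 3 + 4 + 4 + 12 = 32.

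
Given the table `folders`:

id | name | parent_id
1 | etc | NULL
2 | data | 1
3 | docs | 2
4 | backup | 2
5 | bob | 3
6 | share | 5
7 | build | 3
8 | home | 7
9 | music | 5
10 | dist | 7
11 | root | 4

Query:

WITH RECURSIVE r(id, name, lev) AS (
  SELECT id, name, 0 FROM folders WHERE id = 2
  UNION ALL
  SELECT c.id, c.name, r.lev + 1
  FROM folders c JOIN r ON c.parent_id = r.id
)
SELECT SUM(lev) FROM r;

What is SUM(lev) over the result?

Base: id=2 (data) at lev 0.
Iteration 1: rows with parent_id in {2} -> docs (id 3, lev 1), backup (id 4, lev 1).
Iteration 2: rows with parent_id in {3,4} -> bob (id 5, lev 2), build (id 7, lev 2), root (id 11, lev 2).
Iteration 3: rows with parent_id in {5,7,11} -> share (id 6, lev 3), home (id 8, lev 3), music (id 9, lev 3), dist (id 10, lev 3).
Iteration 4: no rows with parent_id in {6,8,9,10}; recursion stops.
SUM(lev) = 0 + 1 + 1 + 2 + 2 + 2 + 3 + 3 + 3 + 3 = 20.

20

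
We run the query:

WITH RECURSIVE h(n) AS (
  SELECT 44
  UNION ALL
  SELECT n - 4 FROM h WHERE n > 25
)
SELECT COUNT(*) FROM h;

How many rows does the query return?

6

Base: n=44.
Iteration 1: 44 > 25 holds -> n = 44 - 4 = 40.
Iteration 2: 40 > 25 holds -> n = 40 - 4 = 36.
Iteration 3: 36 > 25 holds -> n = 36 - 4 = 32.
Iteration 4: 32 > 25 holds -> n = 32 - 4 = 28.
Iteration 5: 28 > 25 holds -> n = 28 - 4 = 24.
Iteration 6: 24 > 25 fails; recursion stops.
Total rows emitted: 6.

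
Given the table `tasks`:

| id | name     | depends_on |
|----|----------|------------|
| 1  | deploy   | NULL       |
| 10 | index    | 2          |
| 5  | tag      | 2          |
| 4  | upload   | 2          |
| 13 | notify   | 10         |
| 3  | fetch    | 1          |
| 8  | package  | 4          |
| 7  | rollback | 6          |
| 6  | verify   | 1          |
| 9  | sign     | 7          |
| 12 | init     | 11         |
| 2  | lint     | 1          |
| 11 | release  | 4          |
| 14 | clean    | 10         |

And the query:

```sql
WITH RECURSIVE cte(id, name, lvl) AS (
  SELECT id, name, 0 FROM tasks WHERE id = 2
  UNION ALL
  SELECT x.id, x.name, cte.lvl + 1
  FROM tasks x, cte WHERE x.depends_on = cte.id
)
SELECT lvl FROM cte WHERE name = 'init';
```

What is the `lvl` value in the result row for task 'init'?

3

Base: id=2 (lint) at lvl 0.
Iteration 1: rows with depends_on in {2} -> upload (id 4, lvl 1), tag (id 5, lvl 1), index (id 10, lvl 1).
Iteration 2: rows with depends_on in {4,5,10} -> package (id 8, lvl 2), release (id 11, lvl 2), notify (id 13, lvl 2), clean (id 14, lvl 2).
Iteration 3: rows with depends_on in {8,11,13,14} -> init (id 12, lvl 3).
Iteration 4: no rows with depends_on in {12}; recursion stops.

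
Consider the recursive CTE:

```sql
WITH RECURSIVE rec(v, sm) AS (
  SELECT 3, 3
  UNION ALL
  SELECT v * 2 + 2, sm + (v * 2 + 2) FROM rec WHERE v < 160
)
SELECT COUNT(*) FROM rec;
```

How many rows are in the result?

Base: v=3, sm=3.
Iteration 1: 3 < 160 holds -> v = 3 * 2 + 2 = 8, sm = 3 + 8 = 11.
Iteration 2: 8 < 160 holds -> v = 8 * 2 + 2 = 18, sm = 11 + 18 = 29.
Iteration 3: 18 < 160 holds -> v = 18 * 2 + 2 = 38, sm = 29 + 38 = 67.
Iteration 4: 38 < 160 holds -> v = 38 * 2 + 2 = 78, sm = 67 + 78 = 145.
Iteration 5: 78 < 160 holds -> v = 78 * 2 + 2 = 158, sm = 145 + 158 = 303.
Iteration 6: 158 < 160 holds -> v = 158 * 2 + 2 = 318, sm = 303 + 318 = 621.
Iteration 7: 318 < 160 fails; recursion stops.
Total rows emitted: 7.

7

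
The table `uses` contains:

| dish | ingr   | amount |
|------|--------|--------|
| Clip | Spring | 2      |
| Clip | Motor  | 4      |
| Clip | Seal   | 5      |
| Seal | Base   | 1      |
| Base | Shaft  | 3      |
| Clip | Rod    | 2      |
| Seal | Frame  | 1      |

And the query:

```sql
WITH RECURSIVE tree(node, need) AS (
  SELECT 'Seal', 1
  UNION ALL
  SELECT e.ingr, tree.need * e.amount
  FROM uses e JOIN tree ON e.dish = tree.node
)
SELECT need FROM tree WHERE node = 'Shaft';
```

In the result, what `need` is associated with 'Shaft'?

3

Base: (Seal, need=1).
Iteration 1: components of {Seal} -> Base = 1*1 = 1, Frame = 1*1 = 1.
Iteration 2: components of {Base,Frame} -> Shaft = 1*3 = 3.
Iteration 3: no further components; recursion stops.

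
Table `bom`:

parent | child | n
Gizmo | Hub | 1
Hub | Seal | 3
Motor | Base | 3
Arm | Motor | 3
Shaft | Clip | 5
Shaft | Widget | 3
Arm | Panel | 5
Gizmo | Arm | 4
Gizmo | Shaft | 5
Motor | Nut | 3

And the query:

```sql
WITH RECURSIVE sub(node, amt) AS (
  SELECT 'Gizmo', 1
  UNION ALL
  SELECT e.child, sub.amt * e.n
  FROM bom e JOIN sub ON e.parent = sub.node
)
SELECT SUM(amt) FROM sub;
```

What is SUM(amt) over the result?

Base: (Gizmo, amt=1).
Iteration 1: components of {Gizmo} -> Arm = 1*4 = 4, Hub = 1*1 = 1, Shaft = 1*5 = 5.
Iteration 2: components of {Arm,Hub,Shaft} -> Clip = 5*5 = 25, Motor = 4*3 = 12, Panel = 4*5 = 20, Seal = 1*3 = 3, Widget = 5*3 = 15.
Iteration 3: components of {Clip,Motor,Panel,Seal,Widget} -> Base = 12*3 = 36, Nut = 12*3 = 36.
Iteration 4: no further components; recursion stops.
SUM(amt) = 1 + 5 + 4 + 1 + 25 + 15 + 20 + 12 + 3 + 36 + 36 = 158.

158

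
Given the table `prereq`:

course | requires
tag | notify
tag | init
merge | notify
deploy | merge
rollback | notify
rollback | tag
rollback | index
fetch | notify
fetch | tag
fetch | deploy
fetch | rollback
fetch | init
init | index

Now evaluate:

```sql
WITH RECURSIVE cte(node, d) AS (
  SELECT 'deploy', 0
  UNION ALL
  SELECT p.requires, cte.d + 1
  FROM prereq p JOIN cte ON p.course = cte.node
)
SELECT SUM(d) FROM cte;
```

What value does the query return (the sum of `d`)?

3

Base: (deploy, d=0).
Iteration 1: edges from {deploy} -> (merge, d=1).
Iteration 2: edges from {merge} -> (notify, d=2).
Iteration 3: no outgoing edges from {notify}; recursion stops.
SUM(d) = 0 + 1 + 2 = 3.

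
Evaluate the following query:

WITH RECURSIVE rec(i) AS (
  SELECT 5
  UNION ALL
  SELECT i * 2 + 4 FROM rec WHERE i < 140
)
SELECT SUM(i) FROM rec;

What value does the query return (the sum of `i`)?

Base: i=5.
Iteration 1: 5 < 140 holds -> i = 5 * 2 + 4 = 14.
Iteration 2: 14 < 140 holds -> i = 14 * 2 + 4 = 32.
Iteration 3: 32 < 140 holds -> i = 32 * 2 + 4 = 68.
Iteration 4: 68 < 140 holds -> i = 68 * 2 + 4 = 140.
Iteration 5: 140 < 140 fails; recursion stops.
SUM(i) = 5 + 14 + 32 + 68 + 140 = 259.

259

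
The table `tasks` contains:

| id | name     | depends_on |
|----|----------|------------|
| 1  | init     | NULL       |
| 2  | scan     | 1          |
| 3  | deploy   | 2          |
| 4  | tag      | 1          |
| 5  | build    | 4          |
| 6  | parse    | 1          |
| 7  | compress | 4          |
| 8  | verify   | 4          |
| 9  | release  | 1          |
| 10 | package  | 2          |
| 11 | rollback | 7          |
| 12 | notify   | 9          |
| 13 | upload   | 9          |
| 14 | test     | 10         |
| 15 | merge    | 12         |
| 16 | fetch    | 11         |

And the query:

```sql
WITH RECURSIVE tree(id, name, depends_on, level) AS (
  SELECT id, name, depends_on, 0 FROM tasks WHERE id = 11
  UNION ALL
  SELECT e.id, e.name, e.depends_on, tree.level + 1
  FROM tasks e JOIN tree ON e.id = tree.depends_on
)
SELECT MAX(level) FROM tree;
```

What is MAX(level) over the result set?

3

Base: id=11 (rollback), depends_on=7, level 0.
Iteration 1: join on id=7 -> compress (id 7, depends_on=4, level 1).
Iteration 2: join on id=4 -> tag (id 4, depends_on=1, level 2).
Iteration 3: join on id=1 -> init (id 1, depends_on=NULL, level 3).
Iteration 4: depends_on is NULL; no match; recursion stops.
level values: 0, 1, 2, 3; the maximum is 3.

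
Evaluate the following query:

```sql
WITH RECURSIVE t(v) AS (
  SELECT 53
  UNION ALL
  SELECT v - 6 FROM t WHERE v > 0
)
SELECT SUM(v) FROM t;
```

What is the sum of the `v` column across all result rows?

260

Base: v=53.
Iteration 1: 53 > 0 holds -> v = 53 - 6 = 47.
Iteration 2: 47 > 0 holds -> v = 47 - 6 = 41.
Iteration 3: 41 > 0 holds -> v = 41 - 6 = 35.
Iteration 4: 35 > 0 holds -> v = 35 - 6 = 29.
Iteration 5: 29 > 0 holds -> v = 29 - 6 = 23.
Iteration 6: 23 > 0 holds -> v = 23 - 6 = 17.
Iteration 7: 17 > 0 holds -> v = 17 - 6 = 11.
Iteration 8: 11 > 0 holds -> v = 11 - 6 = 5.
Iteration 9: 5 > 0 holds -> v = 5 - 6 = -1.
Iteration 10: -1 > 0 fails; recursion stops.
SUM(v) = 53 + 47 + 41 + 35 + 29 + 23 + 17 + 11 + 5 + -1 = 260.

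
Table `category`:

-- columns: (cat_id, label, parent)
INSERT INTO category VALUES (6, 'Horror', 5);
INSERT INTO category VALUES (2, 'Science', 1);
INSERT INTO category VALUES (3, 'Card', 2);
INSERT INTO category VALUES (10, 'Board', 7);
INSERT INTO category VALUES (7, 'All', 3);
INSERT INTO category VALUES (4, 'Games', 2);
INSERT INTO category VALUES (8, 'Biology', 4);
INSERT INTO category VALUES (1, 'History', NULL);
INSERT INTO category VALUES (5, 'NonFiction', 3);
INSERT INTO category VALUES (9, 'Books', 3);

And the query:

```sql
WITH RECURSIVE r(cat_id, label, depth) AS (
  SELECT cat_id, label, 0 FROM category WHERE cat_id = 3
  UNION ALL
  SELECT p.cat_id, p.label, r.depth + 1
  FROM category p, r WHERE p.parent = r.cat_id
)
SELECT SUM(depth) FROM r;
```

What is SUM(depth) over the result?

7

Base: cat_id=3 (Card) at depth 0.
Iteration 1: rows with parent in {3} -> NonFiction (id 5, depth 1), All (id 7, depth 1), Books (id 9, depth 1).
Iteration 2: rows with parent in {5,7,9} -> Horror (id 6, depth 2), Board (id 10, depth 2).
Iteration 3: no rows with parent in {6,10}; recursion stops.
SUM(depth) = 0 + 1 + 1 + 1 + 2 + 2 = 7.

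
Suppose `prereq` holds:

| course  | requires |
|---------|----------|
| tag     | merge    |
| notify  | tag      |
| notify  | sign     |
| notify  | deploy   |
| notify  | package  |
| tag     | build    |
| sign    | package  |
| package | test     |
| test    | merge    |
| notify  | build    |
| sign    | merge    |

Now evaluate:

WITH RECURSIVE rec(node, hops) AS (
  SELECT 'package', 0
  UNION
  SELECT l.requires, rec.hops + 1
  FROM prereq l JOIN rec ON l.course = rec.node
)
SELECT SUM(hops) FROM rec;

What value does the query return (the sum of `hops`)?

3

Base: (package, hops=0).
Iteration 1: edges from {package} -> (test, hops=1).
Iteration 2: edges from {test} -> (merge, hops=2).
Iteration 3: no outgoing edges from {merge}; recursion stops.
SUM(hops) = 0 + 1 + 2 = 3.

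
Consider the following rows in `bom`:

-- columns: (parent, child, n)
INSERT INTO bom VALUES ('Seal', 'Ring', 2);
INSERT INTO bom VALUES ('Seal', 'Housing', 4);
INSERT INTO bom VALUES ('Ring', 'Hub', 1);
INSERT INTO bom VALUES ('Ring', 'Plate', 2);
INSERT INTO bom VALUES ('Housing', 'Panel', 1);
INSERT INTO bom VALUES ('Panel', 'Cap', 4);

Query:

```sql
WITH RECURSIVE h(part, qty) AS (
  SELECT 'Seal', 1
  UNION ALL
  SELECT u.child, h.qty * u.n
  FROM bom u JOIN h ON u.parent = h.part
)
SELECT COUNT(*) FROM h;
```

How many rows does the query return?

7

Base: (Seal, qty=1).
Iteration 1: components of {Seal} -> Housing = 1*4 = 4, Ring = 1*2 = 2.
Iteration 2: components of {Housing,Ring} -> Hub = 2*1 = 2, Panel = 4*1 = 4, Plate = 2*2 = 4.
Iteration 3: components of {Hub,Panel,Plate} -> Cap = 4*4 = 16.
Iteration 4: no further components; recursion stops.
Total rows emitted: 7.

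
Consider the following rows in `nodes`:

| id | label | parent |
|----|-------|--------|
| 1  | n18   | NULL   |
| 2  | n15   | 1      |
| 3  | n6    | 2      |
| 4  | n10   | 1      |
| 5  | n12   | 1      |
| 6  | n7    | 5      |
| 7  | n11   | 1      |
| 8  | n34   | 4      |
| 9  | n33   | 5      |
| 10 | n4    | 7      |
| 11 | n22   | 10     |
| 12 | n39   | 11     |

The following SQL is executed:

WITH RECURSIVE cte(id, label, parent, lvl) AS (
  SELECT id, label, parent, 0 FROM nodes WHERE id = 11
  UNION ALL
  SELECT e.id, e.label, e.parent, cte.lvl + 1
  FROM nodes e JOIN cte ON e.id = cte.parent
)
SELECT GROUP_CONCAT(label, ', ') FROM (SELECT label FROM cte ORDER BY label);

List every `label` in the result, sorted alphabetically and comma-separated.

Base: id=11 (n22), parent=10, lvl 0.
Iteration 1: join on id=10 -> n4 (id 10, parent=7, lvl 1).
Iteration 2: join on id=7 -> n11 (id 7, parent=1, lvl 2).
Iteration 3: join on id=1 -> n18 (id 1, parent=NULL, lvl 3).
Iteration 4: parent is NULL; no match; recursion stops.

n11, n18, n22, n4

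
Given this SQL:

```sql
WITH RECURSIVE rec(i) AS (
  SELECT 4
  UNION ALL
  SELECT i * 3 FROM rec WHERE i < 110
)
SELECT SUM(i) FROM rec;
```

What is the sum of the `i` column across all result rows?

Base: i=4.
Iteration 1: 4 < 110 holds -> i = 4 * 3 = 12.
Iteration 2: 12 < 110 holds -> i = 12 * 3 = 36.
Iteration 3: 36 < 110 holds -> i = 36 * 3 = 108.
Iteration 4: 108 < 110 holds -> i = 108 * 3 = 324.
Iteration 5: 324 < 110 fails; recursion stops.
SUM(i) = 4 + 12 + 36 + 108 + 324 = 484.

484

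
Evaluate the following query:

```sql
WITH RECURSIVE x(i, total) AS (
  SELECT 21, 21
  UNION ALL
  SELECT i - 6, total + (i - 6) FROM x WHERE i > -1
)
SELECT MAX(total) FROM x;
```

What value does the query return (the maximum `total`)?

48

Base: i=21, total=21.
Iteration 1: 21 > -1 holds -> i = 21 - 6 = 15, total = 21 + 15 = 36.
Iteration 2: 15 > -1 holds -> i = 15 - 6 = 9, total = 36 + 9 = 45.
Iteration 3: 9 > -1 holds -> i = 9 - 6 = 3, total = 45 + 3 = 48.
Iteration 4: 3 > -1 holds -> i = 3 - 6 = -3, total = 48 + -3 = 45.
Iteration 5: -3 > -1 fails; recursion stops.
total values: 21, 36, 45, 48, 45; the maximum is 48.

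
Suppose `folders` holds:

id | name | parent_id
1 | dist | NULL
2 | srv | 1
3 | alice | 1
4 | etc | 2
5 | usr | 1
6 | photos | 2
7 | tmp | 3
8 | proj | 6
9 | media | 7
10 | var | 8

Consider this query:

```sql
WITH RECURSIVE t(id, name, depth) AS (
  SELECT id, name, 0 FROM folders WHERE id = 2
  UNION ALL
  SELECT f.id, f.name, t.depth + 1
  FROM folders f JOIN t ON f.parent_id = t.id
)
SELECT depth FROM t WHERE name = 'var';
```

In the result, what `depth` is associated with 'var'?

Base: id=2 (srv) at depth 0.
Iteration 1: rows with parent_id in {2} -> etc (id 4, depth 1), photos (id 6, depth 1).
Iteration 2: rows with parent_id in {4,6} -> proj (id 8, depth 2).
Iteration 3: rows with parent_id in {8} -> var (id 10, depth 3).
Iteration 4: no rows with parent_id in {10}; recursion stops.

3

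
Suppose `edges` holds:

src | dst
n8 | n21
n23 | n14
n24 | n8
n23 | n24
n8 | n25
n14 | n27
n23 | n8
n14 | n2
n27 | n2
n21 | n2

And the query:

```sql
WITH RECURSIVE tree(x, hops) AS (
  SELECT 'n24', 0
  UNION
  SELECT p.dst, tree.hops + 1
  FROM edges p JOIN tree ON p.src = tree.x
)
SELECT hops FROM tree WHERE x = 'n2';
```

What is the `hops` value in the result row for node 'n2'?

Base: (n24, hops=0).
Iteration 1: edges from {n24} -> (n8, hops=1).
Iteration 2: edges from {n8} -> (n21, hops=2), (n25, hops=2).
Iteration 3: edges from {n21,n25} -> (n2, hops=3).
Iteration 4: no outgoing edges from {n2}; recursion stops.

3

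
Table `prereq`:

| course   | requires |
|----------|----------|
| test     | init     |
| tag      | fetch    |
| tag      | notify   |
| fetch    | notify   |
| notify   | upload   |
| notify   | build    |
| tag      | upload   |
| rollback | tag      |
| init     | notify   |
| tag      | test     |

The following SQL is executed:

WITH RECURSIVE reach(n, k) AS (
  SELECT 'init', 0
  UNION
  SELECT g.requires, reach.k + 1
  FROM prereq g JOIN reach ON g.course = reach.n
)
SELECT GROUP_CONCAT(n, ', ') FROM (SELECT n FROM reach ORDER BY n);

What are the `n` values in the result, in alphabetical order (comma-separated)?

Base: (init, k=0).
Iteration 1: edges from {init} -> (notify, k=1).
Iteration 2: edges from {notify} -> (build, k=2), (upload, k=2).
Iteration 3: no outgoing edges from {build,upload}; recursion stops.

build, init, notify, upload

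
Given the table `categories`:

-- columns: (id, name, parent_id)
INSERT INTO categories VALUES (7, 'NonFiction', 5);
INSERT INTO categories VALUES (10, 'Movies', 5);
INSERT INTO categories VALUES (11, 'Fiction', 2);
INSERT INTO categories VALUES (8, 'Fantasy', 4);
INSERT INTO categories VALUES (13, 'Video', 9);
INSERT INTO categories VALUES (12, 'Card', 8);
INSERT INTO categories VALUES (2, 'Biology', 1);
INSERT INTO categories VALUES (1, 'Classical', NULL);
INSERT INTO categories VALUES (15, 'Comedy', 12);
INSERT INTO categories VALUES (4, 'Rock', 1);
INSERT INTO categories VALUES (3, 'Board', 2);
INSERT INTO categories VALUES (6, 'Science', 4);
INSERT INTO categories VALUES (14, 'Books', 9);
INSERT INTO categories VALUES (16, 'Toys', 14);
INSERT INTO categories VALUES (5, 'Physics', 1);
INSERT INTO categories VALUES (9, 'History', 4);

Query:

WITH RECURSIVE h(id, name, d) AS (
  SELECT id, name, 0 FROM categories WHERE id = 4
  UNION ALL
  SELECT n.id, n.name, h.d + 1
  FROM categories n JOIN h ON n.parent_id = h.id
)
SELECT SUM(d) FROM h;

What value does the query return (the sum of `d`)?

15

Base: id=4 (Rock) at d 0.
Iteration 1: rows with parent_id in {4} -> Science (id 6, d 1), Fantasy (id 8, d 1), History (id 9, d 1).
Iteration 2: rows with parent_id in {6,8,9} -> Card (id 12, d 2), Video (id 13, d 2), Books (id 14, d 2).
Iteration 3: rows with parent_id in {12,13,14} -> Comedy (id 15, d 3), Toys (id 16, d 3).
Iteration 4: no rows with parent_id in {15,16}; recursion stops.
SUM(d) = 0 + 1 + 1 + 1 + 2 + 2 + 2 + 3 + 3 = 15.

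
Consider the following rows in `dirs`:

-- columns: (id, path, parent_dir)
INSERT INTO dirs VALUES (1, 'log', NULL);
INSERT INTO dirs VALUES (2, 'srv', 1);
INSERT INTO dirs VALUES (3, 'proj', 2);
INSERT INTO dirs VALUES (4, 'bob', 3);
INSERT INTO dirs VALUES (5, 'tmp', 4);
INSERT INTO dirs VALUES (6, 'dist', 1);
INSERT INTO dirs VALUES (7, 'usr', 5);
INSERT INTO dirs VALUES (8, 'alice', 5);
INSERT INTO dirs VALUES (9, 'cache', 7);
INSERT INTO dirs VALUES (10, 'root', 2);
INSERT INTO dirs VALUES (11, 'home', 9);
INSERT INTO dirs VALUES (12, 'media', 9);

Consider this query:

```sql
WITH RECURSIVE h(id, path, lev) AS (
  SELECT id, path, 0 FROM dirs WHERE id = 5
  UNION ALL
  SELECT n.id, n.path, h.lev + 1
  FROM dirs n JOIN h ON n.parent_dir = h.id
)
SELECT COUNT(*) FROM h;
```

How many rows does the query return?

6

Base: id=5 (tmp) at lev 0.
Iteration 1: rows with parent_dir in {5} -> usr (id 7, lev 1), alice (id 8, lev 1).
Iteration 2: rows with parent_dir in {7,8} -> cache (id 9, lev 2).
Iteration 3: rows with parent_dir in {9} -> home (id 11, lev 3), media (id 12, lev 3).
Iteration 4: no rows with parent_dir in {11,12}; recursion stops.
Total rows emitted: 6.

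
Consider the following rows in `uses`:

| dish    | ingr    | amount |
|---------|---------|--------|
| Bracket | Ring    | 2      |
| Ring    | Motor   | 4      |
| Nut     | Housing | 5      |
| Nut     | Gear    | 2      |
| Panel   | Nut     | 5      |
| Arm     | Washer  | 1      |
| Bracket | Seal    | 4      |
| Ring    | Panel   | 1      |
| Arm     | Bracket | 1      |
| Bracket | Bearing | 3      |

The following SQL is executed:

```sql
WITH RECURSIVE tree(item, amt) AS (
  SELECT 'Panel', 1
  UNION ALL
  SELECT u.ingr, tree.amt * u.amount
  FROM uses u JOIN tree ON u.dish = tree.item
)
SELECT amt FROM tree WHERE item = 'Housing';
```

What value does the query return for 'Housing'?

Base: (Panel, amt=1).
Iteration 1: components of {Panel} -> Nut = 1*5 = 5.
Iteration 2: components of {Nut} -> Gear = 5*2 = 10, Housing = 5*5 = 25.
Iteration 3: no further components; recursion stops.

25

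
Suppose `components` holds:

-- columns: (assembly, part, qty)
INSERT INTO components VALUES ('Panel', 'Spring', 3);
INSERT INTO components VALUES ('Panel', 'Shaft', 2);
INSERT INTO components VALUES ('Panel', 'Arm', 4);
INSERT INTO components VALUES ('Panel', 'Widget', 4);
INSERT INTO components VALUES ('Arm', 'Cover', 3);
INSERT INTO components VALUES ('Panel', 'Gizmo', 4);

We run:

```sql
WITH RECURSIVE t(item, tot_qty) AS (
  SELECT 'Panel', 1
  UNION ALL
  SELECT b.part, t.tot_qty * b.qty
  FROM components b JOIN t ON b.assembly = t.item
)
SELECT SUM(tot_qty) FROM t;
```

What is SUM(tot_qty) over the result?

30

Base: (Panel, tot_qty=1).
Iteration 1: components of {Panel} -> Arm = 1*4 = 4, Gizmo = 1*4 = 4, Shaft = 1*2 = 2, Spring = 1*3 = 3, Widget = 1*4 = 4.
Iteration 2: components of {Arm,Gizmo,Shaft,Spring,Widget} -> Cover = 4*3 = 12.
Iteration 3: no further components; recursion stops.
SUM(tot_qty) = 1 + 3 + 2 + 4 + 4 + 4 + 12 = 30.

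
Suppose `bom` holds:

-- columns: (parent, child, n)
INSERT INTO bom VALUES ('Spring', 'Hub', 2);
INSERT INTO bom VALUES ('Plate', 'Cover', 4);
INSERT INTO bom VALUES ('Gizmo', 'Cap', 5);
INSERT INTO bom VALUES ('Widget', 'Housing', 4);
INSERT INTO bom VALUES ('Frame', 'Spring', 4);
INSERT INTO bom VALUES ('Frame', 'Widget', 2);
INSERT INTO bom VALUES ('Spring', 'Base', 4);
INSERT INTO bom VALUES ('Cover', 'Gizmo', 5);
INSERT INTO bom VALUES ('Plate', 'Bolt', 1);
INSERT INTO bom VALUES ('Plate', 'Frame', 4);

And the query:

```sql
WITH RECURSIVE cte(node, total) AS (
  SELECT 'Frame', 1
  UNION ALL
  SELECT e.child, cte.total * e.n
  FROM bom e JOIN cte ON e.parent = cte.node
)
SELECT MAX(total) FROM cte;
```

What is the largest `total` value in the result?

Base: (Frame, total=1).
Iteration 1: components of {Frame} -> Spring = 1*4 = 4, Widget = 1*2 = 2.
Iteration 2: components of {Spring,Widget} -> Base = 4*4 = 16, Housing = 2*4 = 8, Hub = 4*2 = 8.
Iteration 3: no further components; recursion stops.
total values: 1, 4, 2, 16, 8, 8; the maximum is 16.

16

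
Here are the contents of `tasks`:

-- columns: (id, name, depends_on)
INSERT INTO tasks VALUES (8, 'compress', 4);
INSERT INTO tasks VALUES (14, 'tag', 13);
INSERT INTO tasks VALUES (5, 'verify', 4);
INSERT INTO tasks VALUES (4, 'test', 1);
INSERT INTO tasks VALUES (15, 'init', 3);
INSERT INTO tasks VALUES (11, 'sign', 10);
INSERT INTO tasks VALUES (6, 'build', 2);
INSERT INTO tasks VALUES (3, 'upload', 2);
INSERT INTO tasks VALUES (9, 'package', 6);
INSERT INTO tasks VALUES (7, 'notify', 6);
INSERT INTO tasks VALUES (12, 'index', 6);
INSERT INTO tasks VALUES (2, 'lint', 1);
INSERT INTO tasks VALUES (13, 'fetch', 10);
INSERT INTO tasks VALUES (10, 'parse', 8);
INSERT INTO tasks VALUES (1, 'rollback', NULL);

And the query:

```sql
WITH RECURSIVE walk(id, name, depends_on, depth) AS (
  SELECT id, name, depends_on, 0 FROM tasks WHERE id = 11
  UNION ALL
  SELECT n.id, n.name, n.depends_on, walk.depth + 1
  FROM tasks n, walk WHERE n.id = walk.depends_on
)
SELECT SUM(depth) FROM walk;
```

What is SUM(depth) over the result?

Base: id=11 (sign), depends_on=10, depth 0.
Iteration 1: join on id=10 -> parse (id 10, depends_on=8, depth 1).
Iteration 2: join on id=8 -> compress (id 8, depends_on=4, depth 2).
Iteration 3: join on id=4 -> test (id 4, depends_on=1, depth 3).
Iteration 4: join on id=1 -> rollback (id 1, depends_on=NULL, depth 4).
Iteration 5: depends_on is NULL; no match; recursion stops.
SUM(depth) = 0 + 1 + 2 + 3 + 4 = 10.

10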